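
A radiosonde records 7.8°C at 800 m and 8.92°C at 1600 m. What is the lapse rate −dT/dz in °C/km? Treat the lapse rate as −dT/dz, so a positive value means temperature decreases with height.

Γ = −ΔT/Δz = (7.8 − 8.92) / (1600 − 800) m
  = -1.12°C / 0.8 km = -1.4°C/km

-1.4°C/km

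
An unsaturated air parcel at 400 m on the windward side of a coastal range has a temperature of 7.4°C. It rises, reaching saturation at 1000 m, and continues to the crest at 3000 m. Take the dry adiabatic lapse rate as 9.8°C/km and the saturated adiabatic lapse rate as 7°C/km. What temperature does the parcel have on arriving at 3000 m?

-12.48°C

From 400 m to 1000 m (dry): cools by 9.8 × 0.6 = 5.88°C, giving 1.52°C.
From 1000 m to 3000 m (saturated): cools by 7 × 2 = 14°C, giving -12.48°C.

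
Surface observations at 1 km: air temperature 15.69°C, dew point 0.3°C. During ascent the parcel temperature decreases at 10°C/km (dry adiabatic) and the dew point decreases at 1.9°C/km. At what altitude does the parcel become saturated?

2.9 km

T and T_d converge at 10 − 1.9 = 8.1°C per km
Height above start = (15.69 − 0.3) / 8.1 = 1.9 km
LCL altitude = 1000 m + 1900 m = 2900 m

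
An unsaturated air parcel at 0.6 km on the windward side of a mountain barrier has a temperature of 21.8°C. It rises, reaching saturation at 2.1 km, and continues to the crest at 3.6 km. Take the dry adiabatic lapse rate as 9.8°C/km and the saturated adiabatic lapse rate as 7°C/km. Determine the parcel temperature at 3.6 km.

From 600 m to 2100 m (dry): cools by 9.8 × 1.5 = 14.7°C, giving 7.1°C.
From 2100 m to 3600 m (saturated): cools by 7 × 1.5 = 10.5°C, giving -3.4°C.

-3.4°C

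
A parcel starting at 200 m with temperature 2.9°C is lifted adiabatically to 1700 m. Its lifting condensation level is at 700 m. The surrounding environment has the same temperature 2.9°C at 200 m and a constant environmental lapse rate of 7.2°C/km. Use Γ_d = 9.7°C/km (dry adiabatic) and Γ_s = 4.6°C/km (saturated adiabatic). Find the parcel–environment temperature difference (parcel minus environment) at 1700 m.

+1.35°C (parcel warmer than environment)

Parcel:
  200–700 m, dry: Δz = 0.5 km ⇒ ΔT = -4.85°C; T = -1.95°C
  700–1700 m, saturated: Δz = 1 km ⇒ ΔT = -4.6°C; T = -6.55°C
Environment:
  200–1700 m, environment: Δz = 1.5 km ⇒ ΔT = -10.8°C; T = -7.9°C
T_parcel − T_env = -6.55 − (-7.9) = +1.35°C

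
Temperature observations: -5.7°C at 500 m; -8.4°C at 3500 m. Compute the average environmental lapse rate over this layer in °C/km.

0.9°C/km

Γ = −ΔT/Δz = (-5.7 − (-8.4)) / (3500 − 500) m
  = 2.7°C / 3 km = 0.9°C/km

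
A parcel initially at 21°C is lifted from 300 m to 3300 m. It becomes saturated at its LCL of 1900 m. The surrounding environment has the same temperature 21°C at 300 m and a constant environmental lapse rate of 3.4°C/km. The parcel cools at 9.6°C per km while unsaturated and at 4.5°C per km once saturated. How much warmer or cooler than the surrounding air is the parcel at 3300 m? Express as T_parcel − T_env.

-11.46°C (parcel cooler than environment)

Parcel:
  From 300 m to 1900 m (dry): cools by 9.6 × 1.6 = 15.36°C, giving 5.64°C.
  From 1900 m to 3300 m (saturated): cools by 4.5 × 1.4 = 6.3°C, giving -0.66°C.
Environment:
  From 300 m to 3300 m (environment): cools by 3.4 × 3 = 10.2°C, giving 10.8°C.
T_parcel − T_env = -0.66 − 10.8 = -11.46°C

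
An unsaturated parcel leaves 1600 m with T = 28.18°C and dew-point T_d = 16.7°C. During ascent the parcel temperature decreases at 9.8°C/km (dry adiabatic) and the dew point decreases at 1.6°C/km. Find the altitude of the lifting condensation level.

3000 m

T and T_d converge at 9.8 − 1.6 = 8.2°C per km
Height above start = (28.18 − 16.7) / 8.2 = 1.4 km
LCL altitude = 1600 m + 1400 m = 3000 m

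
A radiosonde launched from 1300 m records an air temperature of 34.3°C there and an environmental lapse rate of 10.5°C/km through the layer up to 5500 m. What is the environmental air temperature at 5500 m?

-9.8°C

1300–5500 m, environmental: Δz = 4.2 km ⇒ ΔT = -44.1°C; T = -9.8°C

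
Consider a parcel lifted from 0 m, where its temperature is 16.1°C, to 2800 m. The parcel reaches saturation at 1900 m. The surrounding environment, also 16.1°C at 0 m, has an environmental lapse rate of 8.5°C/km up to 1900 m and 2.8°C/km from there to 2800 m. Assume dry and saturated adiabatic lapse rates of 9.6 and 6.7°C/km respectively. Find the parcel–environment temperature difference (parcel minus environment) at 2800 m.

Parcel:
  From 0 m to 1900 m (dry): cools by 9.6 × 1.9 = 18.24°C, giving -2.14°C.
  From 1900 m to 2800 m (saturated): cools by 6.7 × 0.9 = 6.03°C, giving -8.17°C.
Environment:
  From 0 m to 1900 m (environment, lower layer): cools by 8.5 × 1.9 = 16.15°C, giving -0.05°C.
  From 1900 m to 2800 m (environment, upper layer): cools by 2.8 × 0.9 = 2.52°C, giving -2.57°C.
T_parcel − T_env = -8.17 − (-2.57) = -5.6°C

-5.6°C (parcel cooler than environment)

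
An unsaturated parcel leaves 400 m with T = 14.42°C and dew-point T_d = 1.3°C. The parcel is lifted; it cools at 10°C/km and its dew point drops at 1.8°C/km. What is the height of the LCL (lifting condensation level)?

2000 m

T and T_d converge at 10 − 1.8 = 8.2°C per km
Height above start = (14.42 − 1.3) / 8.2 = 1.6 km
LCL altitude = 400 m + 1600 m = 2000 m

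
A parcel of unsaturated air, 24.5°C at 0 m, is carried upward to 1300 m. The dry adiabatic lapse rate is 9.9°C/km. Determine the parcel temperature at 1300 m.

11.63°C

0 → 1300 m (dry adiabatic, 9.9°C/km): ΔT = -9.9 × 1.3 = -12.87°C → T = 11.63°C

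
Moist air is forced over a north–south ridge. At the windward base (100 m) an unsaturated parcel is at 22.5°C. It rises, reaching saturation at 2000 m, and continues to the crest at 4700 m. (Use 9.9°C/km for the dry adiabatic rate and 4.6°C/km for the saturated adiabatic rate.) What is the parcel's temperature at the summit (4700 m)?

100–2000 m, dry: Δz = 1.9 km ⇒ ΔT = -18.81°C; T = 3.69°C
2000–4700 m, saturated: Δz = 2.7 km ⇒ ΔT = -12.42°C; T = -8.73°C

-8.73°C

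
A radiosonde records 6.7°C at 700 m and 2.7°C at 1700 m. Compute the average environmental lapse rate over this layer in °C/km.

Γ = −ΔT/Δz = (6.7 − 2.7) / (1700 − 700) m
  = 4°C / 1 km = 4°C/km

4°C/km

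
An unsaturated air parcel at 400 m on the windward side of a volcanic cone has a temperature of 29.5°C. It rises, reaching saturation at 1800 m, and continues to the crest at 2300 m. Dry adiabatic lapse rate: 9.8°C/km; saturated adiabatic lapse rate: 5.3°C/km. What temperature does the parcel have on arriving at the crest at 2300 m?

400–1800 m, dry: Δz = 1.4 km ⇒ ΔT = -13.72°C; T = 15.78°C
1800–2300 m, saturated: Δz = 0.5 km ⇒ ΔT = -2.65°C; T = 13.13°C

13.13°C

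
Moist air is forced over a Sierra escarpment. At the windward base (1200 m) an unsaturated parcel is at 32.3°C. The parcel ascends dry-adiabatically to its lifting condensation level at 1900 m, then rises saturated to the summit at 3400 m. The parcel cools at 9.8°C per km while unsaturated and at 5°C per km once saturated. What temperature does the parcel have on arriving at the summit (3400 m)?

17.94°C

Dry to 1900 m: -9.8 × 0.7 km = -6.86°C, so T = 25.44°C.
Saturated to 3400 m: -5 × 1.5 km = -7.5°C, so T = 17.94°C.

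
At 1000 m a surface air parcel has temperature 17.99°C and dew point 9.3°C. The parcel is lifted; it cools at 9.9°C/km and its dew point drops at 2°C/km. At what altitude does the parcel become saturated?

T and T_d converge at 9.9 − 2 = 7.9°C per km
Height above start = (17.99 − 9.3) / 7.9 = 1.1 km
LCL altitude = 1000 m + 1100 m = 2100 m

2100 m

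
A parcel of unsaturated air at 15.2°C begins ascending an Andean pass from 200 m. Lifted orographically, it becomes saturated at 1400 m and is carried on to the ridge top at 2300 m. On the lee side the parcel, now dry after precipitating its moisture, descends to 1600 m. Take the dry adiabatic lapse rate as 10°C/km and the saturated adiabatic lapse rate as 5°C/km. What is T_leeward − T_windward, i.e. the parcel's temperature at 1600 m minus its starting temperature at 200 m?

-9.5°C

Dry to 1400 m: -10 × 1.2 km = -12°C, so T = 3.2°C.
Saturated to 2300 m: -5 × 0.9 km = -4.5°C, so T = -1.3°C.
Dry descent to 1600 m: +10 × 0.7 km = +7°C, so T = 5.7°C.
Net change vs windward start: 5.7 − 15.2 = -9.5°C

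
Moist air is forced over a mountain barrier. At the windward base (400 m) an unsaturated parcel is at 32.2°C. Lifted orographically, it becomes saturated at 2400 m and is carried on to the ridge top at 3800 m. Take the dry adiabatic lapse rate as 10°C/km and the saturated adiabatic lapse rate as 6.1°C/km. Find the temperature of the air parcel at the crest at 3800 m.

Dry to 2400 m: -10 × 2 km = -20°C, so T = 12.2°C.
Saturated to 3800 m: -6.1 × 1.4 km = -8.54°C, so T = 3.66°C.

3.66°C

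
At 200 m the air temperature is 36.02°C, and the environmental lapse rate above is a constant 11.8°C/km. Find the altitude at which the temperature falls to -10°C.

4100 m

Height above start = (36.02 − (-10)) / 11.8 = 3.9 km
Altitude = 200 m + 3900 m = 4100 m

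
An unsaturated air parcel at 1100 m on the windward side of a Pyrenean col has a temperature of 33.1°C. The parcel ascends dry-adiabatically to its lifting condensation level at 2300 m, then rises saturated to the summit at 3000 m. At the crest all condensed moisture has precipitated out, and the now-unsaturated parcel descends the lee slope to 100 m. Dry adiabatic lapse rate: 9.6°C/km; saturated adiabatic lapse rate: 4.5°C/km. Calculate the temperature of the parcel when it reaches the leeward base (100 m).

Dry to 2300 m: -9.6 × 1.2 km = -11.52°C, so T = 21.58°C.
Saturated to 3000 m: -4.5 × 0.7 km = -3.15°C, so T = 18.43°C.
Dry descent to 100 m: +9.6 × 2.9 km = +27.84°C, so T = 46.27°C.

46.27°C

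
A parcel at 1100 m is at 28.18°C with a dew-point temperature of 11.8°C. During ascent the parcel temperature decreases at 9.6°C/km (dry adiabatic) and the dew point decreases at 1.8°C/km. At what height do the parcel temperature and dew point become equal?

T and T_d converge at 9.6 − 1.8 = 7.8°C per km
Height above start = (28.18 − 11.8) / 7.8 = 2.1 km
LCL altitude = 1100 m + 2100 m = 3200 m

3200 m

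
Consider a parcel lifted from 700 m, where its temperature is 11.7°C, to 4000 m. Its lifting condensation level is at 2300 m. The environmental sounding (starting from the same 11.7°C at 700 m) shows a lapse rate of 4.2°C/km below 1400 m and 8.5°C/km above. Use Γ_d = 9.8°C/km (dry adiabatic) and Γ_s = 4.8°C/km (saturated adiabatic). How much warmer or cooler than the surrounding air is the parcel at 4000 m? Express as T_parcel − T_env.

Parcel:
  700 → 2300 m (dry, 9.8°C/km): ΔT = -9.8 × 1.6 = -15.68°C → T = -3.98°C
  2300 → 4000 m (saturated, 4.8°C/km): ΔT = -4.8 × 1.7 = -8.16°C → T = -12.14°C
Environment:
  700 → 1400 m (environment, lower layer, 4.2°C/km): ΔT = -4.2 × 0.7 = -2.94°C → T = 8.76°C
  1400 → 4000 m (environment, upper layer, 8.5°C/km): ΔT = -8.5 × 2.6 = -22.1°C → T = -13.34°C
T_parcel − T_env = -12.14 − (-13.34) = +1.2°C

+1.2°C (parcel warmer than environment)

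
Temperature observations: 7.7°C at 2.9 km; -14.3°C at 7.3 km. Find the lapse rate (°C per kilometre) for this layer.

Γ = −ΔT/Δz = (7.7 − (-14.3)) / (7300 − 2900) m
  = 22°C / 4.4 km = 5°C/km

5°C/km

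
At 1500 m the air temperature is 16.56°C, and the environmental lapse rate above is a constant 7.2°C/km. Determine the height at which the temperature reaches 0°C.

3800 m

Height above start = (16.56 − 0) / 7.2 = 2.3 km
Altitude = 1500 m + 2300 m = 3800 m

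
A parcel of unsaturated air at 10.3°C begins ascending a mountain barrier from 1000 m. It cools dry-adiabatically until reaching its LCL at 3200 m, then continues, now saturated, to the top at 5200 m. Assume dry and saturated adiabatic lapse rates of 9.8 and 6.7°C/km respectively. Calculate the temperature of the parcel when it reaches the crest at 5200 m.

From 1000 m to 3200 m (dry): cools by 9.8 × 2.2 = 21.56°C, giving -11.26°C.
From 3200 m to 5200 m (saturated): cools by 6.7 × 2 = 13.4°C, giving -24.66°C.

-24.66°C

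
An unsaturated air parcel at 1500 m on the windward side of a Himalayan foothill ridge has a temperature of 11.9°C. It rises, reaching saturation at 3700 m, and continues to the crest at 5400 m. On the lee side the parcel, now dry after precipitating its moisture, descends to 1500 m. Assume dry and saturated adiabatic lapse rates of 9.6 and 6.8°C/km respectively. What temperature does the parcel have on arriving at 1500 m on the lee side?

16.66°C

1500–3700 m, dry: Δz = 2.2 km ⇒ ΔT = -21.12°C; T = -9.22°C
3700–5400 m, saturated: Δz = 1.7 km ⇒ ΔT = -11.56°C; T = -20.78°C
5400–1500 m, dry descent: Δz = 3.9 km ⇒ ΔT = +37.44°C; T = 16.66°C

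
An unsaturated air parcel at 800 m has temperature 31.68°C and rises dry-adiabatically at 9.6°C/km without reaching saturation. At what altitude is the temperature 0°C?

Height above start = (31.68 − 0) / 9.6 = 3.3 km
Altitude = 800 m + 3300 m = 4100 m

4100 m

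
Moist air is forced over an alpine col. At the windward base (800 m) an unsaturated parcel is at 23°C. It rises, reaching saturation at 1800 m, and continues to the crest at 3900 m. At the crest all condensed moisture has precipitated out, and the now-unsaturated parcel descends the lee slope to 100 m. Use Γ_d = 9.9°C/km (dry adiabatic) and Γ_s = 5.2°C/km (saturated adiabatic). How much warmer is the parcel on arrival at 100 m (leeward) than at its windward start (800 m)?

From 800 m to 1800 m (dry): cools by 9.9 × 1 = 9.9°C, giving 13.1°C.
From 1800 m to 3900 m (saturated): cools by 5.2 × 2.1 = 10.92°C, giving 2.18°C.
From 3900 m to 100 m (dry descent): warms by 9.9 × 3.8 = 37.62°C, giving 39.8°C.
Net change vs windward start: 39.8 − 23 = +16.8°C

+16.8°C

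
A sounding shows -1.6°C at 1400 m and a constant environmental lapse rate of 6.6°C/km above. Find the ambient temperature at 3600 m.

From 1400 m to 3600 m (environmental): cools by 6.6 × 2.2 = 14.52°C, giving -16.12°C.

-16.12°C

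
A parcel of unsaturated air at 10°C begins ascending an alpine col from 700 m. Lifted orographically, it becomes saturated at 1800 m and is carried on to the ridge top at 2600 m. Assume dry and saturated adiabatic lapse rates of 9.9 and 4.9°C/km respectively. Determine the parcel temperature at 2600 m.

From 700 m to 1800 m (dry): cools by 9.9 × 1.1 = 10.89°C, giving -0.89°C.
From 1800 m to 2600 m (saturated): cools by 4.9 × 0.8 = 3.92°C, giving -4.81°C.

-4.81°C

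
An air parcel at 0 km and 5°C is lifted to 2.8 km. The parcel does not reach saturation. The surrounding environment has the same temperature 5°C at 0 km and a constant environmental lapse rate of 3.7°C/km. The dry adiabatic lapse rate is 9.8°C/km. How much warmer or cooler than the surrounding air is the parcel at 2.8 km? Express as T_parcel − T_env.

-17.08°C (parcel cooler than environment)

Parcel:
  Dry to 2800 m: -9.8 × 2.8 km = -27.44°C, so T = -22.44°C.
Environment:
  Environment to 2800 m: -3.7 × 2.8 km = -10.36°C, so T = -5.36°C.
T_parcel − T_env = -22.44 − (-5.36) = -17.08°C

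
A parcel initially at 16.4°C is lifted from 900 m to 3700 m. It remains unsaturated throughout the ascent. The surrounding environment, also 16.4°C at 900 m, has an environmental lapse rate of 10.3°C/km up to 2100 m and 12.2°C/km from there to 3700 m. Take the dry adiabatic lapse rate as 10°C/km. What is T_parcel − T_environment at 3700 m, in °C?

Parcel:
  From 900 m to 3700 m (dry): cools by 10 × 2.8 = 28°C, giving -11.6°C.
Environment:
  From 900 m to 2100 m (environment, lower layer): cools by 10.3 × 1.2 = 12.36°C, giving 4.04°C.
  From 2100 m to 3700 m (environment, upper layer): cools by 12.2 × 1.6 = 19.52°C, giving -15.48°C.
T_parcel − T_env = -11.6 − (-15.48) = +3.88°C

+3.88°C (parcel warmer than environment)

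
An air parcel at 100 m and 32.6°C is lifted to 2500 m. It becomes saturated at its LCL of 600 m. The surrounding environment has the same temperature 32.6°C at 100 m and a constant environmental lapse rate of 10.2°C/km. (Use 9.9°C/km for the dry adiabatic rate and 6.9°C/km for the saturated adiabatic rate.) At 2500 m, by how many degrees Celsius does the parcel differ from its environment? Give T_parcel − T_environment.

+6.42°C (parcel warmer than environment)

Parcel:
  From 100 m to 600 m (dry): cools by 9.9 × 0.5 = 4.95°C, giving 27.65°C.
  From 600 m to 2500 m (saturated): cools by 6.9 × 1.9 = 13.11°C, giving 14.54°C.
Environment:
  From 100 m to 2500 m (environment): cools by 10.2 × 2.4 = 24.48°C, giving 8.12°C.
T_parcel − T_env = 14.54 − 8.12 = +6.42°C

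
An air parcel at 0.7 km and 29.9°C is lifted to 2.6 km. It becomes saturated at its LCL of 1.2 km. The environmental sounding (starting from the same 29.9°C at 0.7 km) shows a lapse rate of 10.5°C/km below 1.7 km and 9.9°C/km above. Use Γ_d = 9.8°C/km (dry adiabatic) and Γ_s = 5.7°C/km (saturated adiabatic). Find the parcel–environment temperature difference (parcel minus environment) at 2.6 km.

Parcel:
  700–1200 m, dry: Δz = 0.5 km ⇒ ΔT = -4.9°C; T = 25°C
  1200–2600 m, saturated: Δz = 1.4 km ⇒ ΔT = -7.98°C; T = 17.02°C
Environment:
  700–1700 m, environment, lower layer: Δz = 1 km ⇒ ΔT = -10.5°C; T = 19.4°C
  1700–2600 m, environment, upper layer: Δz = 0.9 km ⇒ ΔT = -8.91°C; T = 10.49°C
T_parcel − T_env = 17.02 − 10.49 = +6.53°C

+6.53°C (parcel warmer than environment)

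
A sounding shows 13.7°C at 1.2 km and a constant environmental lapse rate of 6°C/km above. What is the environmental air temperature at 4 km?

1200 → 4000 m (environmental, 6°C/km): ΔT = -6 × 2.8 = -16.8°C → T = -3.1°C

-3.1°C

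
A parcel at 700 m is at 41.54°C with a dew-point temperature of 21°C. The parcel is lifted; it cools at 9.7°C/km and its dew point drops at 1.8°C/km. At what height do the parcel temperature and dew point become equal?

T and T_d converge at 9.7 − 1.8 = 7.9°C per km
Height above start = (41.54 − 21) / 7.9 = 2.6 km
LCL altitude = 700 m + 2600 m = 3300 m

3300 m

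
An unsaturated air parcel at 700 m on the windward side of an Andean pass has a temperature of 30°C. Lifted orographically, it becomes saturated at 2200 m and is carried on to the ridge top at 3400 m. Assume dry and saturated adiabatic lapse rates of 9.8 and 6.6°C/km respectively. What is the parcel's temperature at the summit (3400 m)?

Dry to 2200 m: -9.8 × 1.5 km = -14.7°C, so T = 15.3°C.
Saturated to 3400 m: -6.6 × 1.2 km = -7.92°C, so T = 7.38°C.

7.38°C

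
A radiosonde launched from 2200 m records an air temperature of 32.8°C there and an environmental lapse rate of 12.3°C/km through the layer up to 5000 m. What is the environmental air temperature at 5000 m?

-1.64°C

2200 → 5000 m (environmental, 12.3°C/km): ΔT = -12.3 × 2.8 = -34.44°C → T = -1.64°C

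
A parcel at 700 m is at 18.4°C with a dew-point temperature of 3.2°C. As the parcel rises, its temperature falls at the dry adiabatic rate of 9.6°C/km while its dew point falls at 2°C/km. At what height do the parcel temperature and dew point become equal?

T and T_d converge at 9.6 − 2 = 7.6°C per km
Height above start = (18.4 − 3.2) / 7.6 = 2 km
LCL altitude = 700 m + 2000 m = 2700 m

2700 m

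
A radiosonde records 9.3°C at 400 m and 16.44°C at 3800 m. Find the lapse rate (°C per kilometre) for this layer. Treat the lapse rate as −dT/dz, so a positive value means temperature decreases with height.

-2.1°C/km

Γ = −ΔT/Δz = (9.3 − 16.44) / (3800 − 400) m
  = -7.14°C / 3.4 km = -2.1°C/km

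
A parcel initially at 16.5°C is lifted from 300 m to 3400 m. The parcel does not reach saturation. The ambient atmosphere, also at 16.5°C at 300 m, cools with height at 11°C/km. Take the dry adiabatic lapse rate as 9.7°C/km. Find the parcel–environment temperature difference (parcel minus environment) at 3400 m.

+4.03°C (parcel warmer than environment)

Parcel:
  300 → 3400 m (dry, 9.7°C/km): ΔT = -9.7 × 3.1 = -30.07°C → T = -13.57°C
Environment:
  300 → 3400 m (environment, 11°C/km): ΔT = -11 × 3.1 = -34.1°C → T = -17.6°C
T_parcel − T_env = -13.57 − (-17.6) = +4.03°C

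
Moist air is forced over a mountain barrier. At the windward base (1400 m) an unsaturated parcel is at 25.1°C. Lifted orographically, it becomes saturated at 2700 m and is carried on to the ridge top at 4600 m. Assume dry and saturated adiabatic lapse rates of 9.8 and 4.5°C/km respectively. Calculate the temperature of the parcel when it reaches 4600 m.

3.81°C

1400 → 2700 m (dry, 9.8°C/km): ΔT = -9.8 × 1.3 = -12.74°C → T = 12.36°C
2700 → 4600 m (saturated, 4.5°C/km): ΔT = -4.5 × 1.9 = -8.55°C → T = 3.81°C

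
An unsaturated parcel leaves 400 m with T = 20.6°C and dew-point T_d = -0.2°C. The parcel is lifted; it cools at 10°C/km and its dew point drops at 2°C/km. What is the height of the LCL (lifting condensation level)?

T and T_d converge at 10 − 2 = 8°C per km
Height above start = (20.6 − (-0.2)) / 8 = 2.6 km
LCL altitude = 400 m + 2600 m = 3000 m

3000 m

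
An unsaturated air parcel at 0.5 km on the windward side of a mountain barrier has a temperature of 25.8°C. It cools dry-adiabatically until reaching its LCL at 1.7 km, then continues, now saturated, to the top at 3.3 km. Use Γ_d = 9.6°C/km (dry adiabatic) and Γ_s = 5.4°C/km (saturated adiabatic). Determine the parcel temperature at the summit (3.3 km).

500–1700 m, dry: Δz = 1.2 km ⇒ ΔT = -11.52°C; T = 14.28°C
1700–3300 m, saturated: Δz = 1.6 km ⇒ ΔT = -8.64°C; T = 5.64°C

5.64°C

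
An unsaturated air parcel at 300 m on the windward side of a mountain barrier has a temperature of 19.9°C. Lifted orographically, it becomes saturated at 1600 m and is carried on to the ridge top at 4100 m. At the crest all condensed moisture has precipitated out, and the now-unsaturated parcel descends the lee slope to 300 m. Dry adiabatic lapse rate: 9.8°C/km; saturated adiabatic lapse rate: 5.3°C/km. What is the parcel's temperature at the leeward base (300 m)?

300 → 1600 m (dry, 9.8°C/km): ΔT = -9.8 × 1.3 = -12.74°C → T = 7.16°C
1600 → 4100 m (saturated, 5.3°C/km): ΔT = -5.3 × 2.5 = -13.25°C → T = -6.09°C
4100 → 300 m (dry descent, 9.8°C/km): ΔT = +9.8 × 3.8 = +37.24°C → T = 31.15°C

31.15°C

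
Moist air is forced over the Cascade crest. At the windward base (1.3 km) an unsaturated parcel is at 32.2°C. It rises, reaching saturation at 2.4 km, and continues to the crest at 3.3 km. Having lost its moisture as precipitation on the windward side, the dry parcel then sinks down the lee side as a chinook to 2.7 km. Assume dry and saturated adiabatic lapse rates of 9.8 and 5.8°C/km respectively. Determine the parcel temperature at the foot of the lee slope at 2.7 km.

22.08°C

Dry to 2400 m: -9.8 × 1.1 km = -10.78°C, so T = 21.42°C.
Saturated to 3300 m: -5.8 × 0.9 km = -5.22°C, so T = 16.2°C.
Dry descent to 2700 m: +9.8 × 0.6 km = +5.88°C, so T = 22.08°C.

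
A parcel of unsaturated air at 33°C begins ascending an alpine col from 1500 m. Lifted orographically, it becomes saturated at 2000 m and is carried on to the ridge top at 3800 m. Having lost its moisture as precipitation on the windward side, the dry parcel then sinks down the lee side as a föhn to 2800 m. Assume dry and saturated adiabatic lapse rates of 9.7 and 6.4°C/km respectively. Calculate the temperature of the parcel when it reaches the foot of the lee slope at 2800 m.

26.33°C

From 1500 m to 2000 m (dry): cools by 9.7 × 0.5 = 4.85°C, giving 28.15°C.
From 2000 m to 3800 m (saturated): cools by 6.4 × 1.8 = 11.52°C, giving 16.63°C.
From 3800 m to 2800 m (dry descent): warms by 9.7 × 1 = 9.7°C, giving 26.33°C.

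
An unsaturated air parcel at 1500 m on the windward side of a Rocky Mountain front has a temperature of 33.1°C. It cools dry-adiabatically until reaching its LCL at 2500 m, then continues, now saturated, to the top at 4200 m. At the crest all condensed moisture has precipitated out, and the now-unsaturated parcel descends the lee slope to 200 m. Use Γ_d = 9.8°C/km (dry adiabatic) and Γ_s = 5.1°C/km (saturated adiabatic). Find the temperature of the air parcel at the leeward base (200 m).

From 1500 m to 2500 m (dry): cools by 9.8 × 1 = 9.8°C, giving 23.3°C.
From 2500 m to 4200 m (saturated): cools by 5.1 × 1.7 = 8.67°C, giving 14.63°C.
From 4200 m to 200 m (dry descent): warms by 9.8 × 4 = 39.2°C, giving 53.83°C.

53.83°C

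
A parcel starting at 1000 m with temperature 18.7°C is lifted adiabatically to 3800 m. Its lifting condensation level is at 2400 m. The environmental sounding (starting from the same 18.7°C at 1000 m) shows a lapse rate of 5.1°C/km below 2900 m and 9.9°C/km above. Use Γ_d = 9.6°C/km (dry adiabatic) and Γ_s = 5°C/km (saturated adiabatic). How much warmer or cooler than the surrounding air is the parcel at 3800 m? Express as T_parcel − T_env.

Parcel:
  Dry to 2400 m: -9.6 × 1.4 km = -13.44°C, so T = 5.26°C.
  Saturated to 3800 m: -5 × 1.4 km = -7°C, so T = -1.74°C.
Environment:
  Environment, lower layer to 2900 m: -5.1 × 1.9 km = -9.69°C, so T = 9.01°C.
  Environment, upper layer to 3800 m: -9.9 × 0.9 km = -8.91°C, so T = 0.1°C.
T_parcel − T_env = -1.74 − 0.1 = -1.84°C

-1.84°C (parcel cooler than environment)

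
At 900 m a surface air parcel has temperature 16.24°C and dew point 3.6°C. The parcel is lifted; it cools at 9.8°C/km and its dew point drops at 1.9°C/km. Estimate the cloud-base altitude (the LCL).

2500 m

T and T_d converge at 9.8 − 1.9 = 7.9°C per km
Height above start = (16.24 − 3.6) / 7.9 = 1.6 km
LCL altitude = 900 m + 1600 m = 2500 m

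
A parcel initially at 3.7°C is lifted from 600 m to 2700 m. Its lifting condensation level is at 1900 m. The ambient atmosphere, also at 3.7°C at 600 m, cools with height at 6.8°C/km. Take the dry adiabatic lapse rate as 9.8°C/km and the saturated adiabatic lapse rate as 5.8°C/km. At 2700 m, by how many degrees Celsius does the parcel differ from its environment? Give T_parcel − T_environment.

-3.1°C (parcel cooler than environment)

Parcel:
  Dry to 1900 m: -9.8 × 1.3 km = -12.74°C, so T = -9.04°C.
  Saturated to 2700 m: -5.8 × 0.8 km = -4.64°C, so T = -13.68°C.
Environment:
  Environment to 2700 m: -6.8 × 2.1 km = -14.28°C, so T = -10.58°C.
T_parcel − T_env = -13.68 − (-10.58) = -3.1°C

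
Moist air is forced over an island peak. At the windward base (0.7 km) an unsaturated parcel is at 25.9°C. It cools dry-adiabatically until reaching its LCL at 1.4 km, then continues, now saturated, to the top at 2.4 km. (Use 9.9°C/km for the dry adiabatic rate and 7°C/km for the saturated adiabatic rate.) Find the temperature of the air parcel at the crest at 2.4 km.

11.97°C

700 → 1400 m (dry, 9.9°C/km): ΔT = -9.9 × 0.7 = -6.93°C → T = 18.97°C
1400 → 2400 m (saturated, 7°C/km): ΔT = -7 × 1 = -7°C → T = 11.97°C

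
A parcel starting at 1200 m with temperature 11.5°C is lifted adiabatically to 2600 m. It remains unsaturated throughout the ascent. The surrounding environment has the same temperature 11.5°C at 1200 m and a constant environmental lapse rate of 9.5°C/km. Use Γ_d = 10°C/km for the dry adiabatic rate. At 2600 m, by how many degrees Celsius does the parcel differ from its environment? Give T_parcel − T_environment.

Parcel:
  1200 → 2600 m (dry, 10°C/km): ΔT = -10 × 1.4 = -14°C → T = -2.5°C
Environment:
  1200 → 2600 m (environment, 9.5°C/km): ΔT = -9.5 × 1.4 = -13.3°C → T = -1.8°C
T_parcel − T_env = -2.5 − (-1.8) = -0.7°C

-0.7°C (parcel cooler than environment)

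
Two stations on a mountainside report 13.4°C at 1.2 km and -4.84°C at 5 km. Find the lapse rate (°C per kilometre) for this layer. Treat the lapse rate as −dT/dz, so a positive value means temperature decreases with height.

4.8°C/km

Γ = −ΔT/Δz = (13.4 − (-4.84)) / (5000 − 1200) m
  = 18.24°C / 3.8 km = 4.8°C/km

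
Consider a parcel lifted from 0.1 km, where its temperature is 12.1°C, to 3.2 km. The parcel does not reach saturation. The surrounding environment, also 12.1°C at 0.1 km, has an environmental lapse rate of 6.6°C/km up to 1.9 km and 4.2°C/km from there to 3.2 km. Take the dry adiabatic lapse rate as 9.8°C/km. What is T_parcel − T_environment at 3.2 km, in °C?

-13.04°C (parcel cooler than environment)

Parcel:
  Dry to 3200 m: -9.8 × 3.1 km = -30.38°C, so T = -18.28°C.
Environment:
  Environment, lower layer to 1900 m: -6.6 × 1.8 km = -11.88°C, so T = 0.22°C.
  Environment, upper layer to 3200 m: -4.2 × 1.3 km = -5.46°C, so T = -5.24°C.
T_parcel − T_env = -18.28 − (-5.24) = -13.04°C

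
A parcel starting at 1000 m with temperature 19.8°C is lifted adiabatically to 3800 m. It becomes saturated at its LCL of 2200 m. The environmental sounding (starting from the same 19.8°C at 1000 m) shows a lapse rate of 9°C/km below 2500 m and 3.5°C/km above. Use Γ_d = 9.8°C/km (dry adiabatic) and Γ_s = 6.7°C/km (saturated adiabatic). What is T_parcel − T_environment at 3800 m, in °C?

-4.43°C (parcel cooler than environment)

Parcel:
  Dry to 2200 m: -9.8 × 1.2 km = -11.76°C, so T = 8.04°C.
  Saturated to 3800 m: -6.7 × 1.6 km = -10.72°C, so T = -2.68°C.
Environment:
  Environment, lower layer to 2500 m: -9 × 1.5 km = -13.5°C, so T = 6.3°C.
  Environment, upper layer to 3800 m: -3.5 × 1.3 km = -4.55°C, so T = 1.75°C.
T_parcel − T_env = -2.68 − 1.75 = -4.43°C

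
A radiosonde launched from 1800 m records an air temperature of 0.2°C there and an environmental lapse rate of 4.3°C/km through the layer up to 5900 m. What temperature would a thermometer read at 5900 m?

1800–5900 m, environmental: Δz = 4.1 km ⇒ ΔT = -17.63°C; T = -17.43°C

-17.43°C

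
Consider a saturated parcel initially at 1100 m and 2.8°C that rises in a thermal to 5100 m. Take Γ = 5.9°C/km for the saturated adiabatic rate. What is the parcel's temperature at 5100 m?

-20.8°C

1100 → 5100 m (saturated adiabatic, 5.9°C/km): ΔT = -5.9 × 4 = -23.6°C → T = -20.8°C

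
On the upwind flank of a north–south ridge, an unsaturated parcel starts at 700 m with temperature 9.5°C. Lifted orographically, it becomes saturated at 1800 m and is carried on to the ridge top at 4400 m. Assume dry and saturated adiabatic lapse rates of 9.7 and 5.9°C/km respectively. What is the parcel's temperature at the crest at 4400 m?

-16.51°C

700–1800 m, dry: Δz = 1.1 km ⇒ ΔT = -10.67°C; T = -1.17°C
1800–4400 m, saturated: Δz = 2.6 km ⇒ ΔT = -15.34°C; T = -16.51°C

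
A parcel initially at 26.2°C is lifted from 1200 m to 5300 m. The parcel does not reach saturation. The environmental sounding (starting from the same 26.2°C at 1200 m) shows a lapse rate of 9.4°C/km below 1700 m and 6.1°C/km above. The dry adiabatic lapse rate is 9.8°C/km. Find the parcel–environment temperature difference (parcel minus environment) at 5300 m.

-13.52°C (parcel cooler than environment)

Parcel:
  Dry to 5300 m: -9.8 × 4.1 km = -40.18°C, so T = -13.98°C.
Environment:
  Environment, lower layer to 1700 m: -9.4 × 0.5 km = -4.7°C, so T = 21.5°C.
  Environment, upper layer to 5300 m: -6.1 × 3.6 km = -21.96°C, so T = -0.46°C.
T_parcel − T_env = -13.98 − (-0.46) = -13.52°C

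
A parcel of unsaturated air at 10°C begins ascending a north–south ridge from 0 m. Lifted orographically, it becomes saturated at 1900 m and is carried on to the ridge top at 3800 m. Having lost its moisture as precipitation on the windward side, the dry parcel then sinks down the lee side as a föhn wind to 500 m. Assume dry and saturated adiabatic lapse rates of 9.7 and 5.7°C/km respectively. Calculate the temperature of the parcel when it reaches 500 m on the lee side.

From 0 m to 1900 m (dry): cools by 9.7 × 1.9 = 18.43°C, giving -8.43°C.
From 1900 m to 3800 m (saturated): cools by 5.7 × 1.9 = 10.83°C, giving -19.26°C.
From 3800 m to 500 m (dry descent): warms by 9.7 × 3.3 = 32.01°C, giving 12.75°C.

12.75°C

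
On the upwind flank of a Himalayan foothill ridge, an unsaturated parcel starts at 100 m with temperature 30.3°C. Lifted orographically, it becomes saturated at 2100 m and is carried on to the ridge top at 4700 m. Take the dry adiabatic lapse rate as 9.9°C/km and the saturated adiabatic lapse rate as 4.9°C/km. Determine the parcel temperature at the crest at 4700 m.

100–2100 m, dry: Δz = 2 km ⇒ ΔT = -19.8°C; T = 10.5°C
2100–4700 m, saturated: Δz = 2.6 km ⇒ ΔT = -12.74°C; T = -2.24°C

-2.24°C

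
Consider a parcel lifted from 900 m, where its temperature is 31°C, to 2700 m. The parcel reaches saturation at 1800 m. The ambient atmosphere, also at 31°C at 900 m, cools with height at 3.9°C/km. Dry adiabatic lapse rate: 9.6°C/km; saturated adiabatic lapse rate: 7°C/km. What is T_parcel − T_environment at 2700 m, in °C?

Parcel:
  900–1800 m, dry: Δz = 0.9 km ⇒ ΔT = -8.64°C; T = 22.36°C
  1800–2700 m, saturated: Δz = 0.9 km ⇒ ΔT = -6.3°C; T = 16.06°C
Environment:
  900–2700 m, environment: Δz = 1.8 km ⇒ ΔT = -7.02°C; T = 23.98°C
T_parcel − T_env = 16.06 − 23.98 = -7.92°C

-7.92°C (parcel cooler than environment)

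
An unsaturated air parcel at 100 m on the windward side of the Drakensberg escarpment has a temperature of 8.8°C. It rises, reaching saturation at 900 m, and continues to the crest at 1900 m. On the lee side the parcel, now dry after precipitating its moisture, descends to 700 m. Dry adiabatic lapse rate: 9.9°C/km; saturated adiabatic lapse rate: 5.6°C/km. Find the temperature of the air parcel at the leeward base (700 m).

7.16°C

100–900 m, dry: Δz = 0.8 km ⇒ ΔT = -7.92°C; T = 0.88°C
900–1900 m, saturated: Δz = 1 km ⇒ ΔT = -5.6°C; T = -4.72°C
1900–700 m, dry descent: Δz = 1.2 km ⇒ ΔT = +11.88°C; T = 7.16°C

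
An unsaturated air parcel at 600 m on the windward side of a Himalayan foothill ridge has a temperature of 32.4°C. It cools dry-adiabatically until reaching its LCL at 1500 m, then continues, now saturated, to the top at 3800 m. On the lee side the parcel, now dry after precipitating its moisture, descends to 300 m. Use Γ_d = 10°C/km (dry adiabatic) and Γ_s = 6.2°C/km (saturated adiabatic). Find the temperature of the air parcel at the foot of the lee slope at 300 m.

600 → 1500 m (dry, 10°C/km): ΔT = -10 × 0.9 = -9°C → T = 23.4°C
1500 → 3800 m (saturated, 6.2°C/km): ΔT = -6.2 × 2.3 = -14.26°C → T = 9.14°C
3800 → 300 m (dry descent, 10°C/km): ΔT = +10 × 3.5 = +35°C → T = 44.14°C

44.14°C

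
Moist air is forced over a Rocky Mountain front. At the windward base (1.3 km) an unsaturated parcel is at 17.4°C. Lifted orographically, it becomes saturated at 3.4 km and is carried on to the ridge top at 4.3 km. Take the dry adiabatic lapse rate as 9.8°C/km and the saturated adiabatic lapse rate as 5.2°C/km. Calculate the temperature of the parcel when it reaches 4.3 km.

-7.86°C

Dry to 3400 m: -9.8 × 2.1 km = -20.58°C, so T = -3.18°C.
Saturated to 4300 m: -5.2 × 0.9 km = -4.68°C, so T = -7.86°C.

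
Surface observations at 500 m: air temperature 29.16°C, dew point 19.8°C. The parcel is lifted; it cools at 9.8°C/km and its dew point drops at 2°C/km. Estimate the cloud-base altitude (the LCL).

1700 m

T and T_d converge at 9.8 − 2 = 7.8°C per km
Height above start = (29.16 − 19.8) / 7.8 = 1.2 km
LCL altitude = 500 m + 1200 m = 1700 m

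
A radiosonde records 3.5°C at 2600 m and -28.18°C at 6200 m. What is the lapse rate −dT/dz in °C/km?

Γ = −ΔT/Δz = (3.5 − (-28.18)) / (6200 − 2600) m
  = 31.68°C / 3.6 km = 8.8°C/km

8.8°C/km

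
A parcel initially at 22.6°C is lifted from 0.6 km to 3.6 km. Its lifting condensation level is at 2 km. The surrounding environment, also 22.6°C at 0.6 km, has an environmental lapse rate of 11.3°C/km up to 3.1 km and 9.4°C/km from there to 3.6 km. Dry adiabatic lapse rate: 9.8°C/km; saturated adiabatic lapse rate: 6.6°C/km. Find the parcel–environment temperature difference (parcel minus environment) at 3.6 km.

+8.67°C (parcel warmer than environment)

Parcel:
  600–2000 m, dry: Δz = 1.4 km ⇒ ΔT = -13.72°C; T = 8.88°C
  2000–3600 m, saturated: Δz = 1.6 km ⇒ ΔT = -10.56°C; T = -1.68°C
Environment:
  600–3100 m, environment, lower layer: Δz = 2.5 km ⇒ ΔT = -28.25°C; T = -5.65°C
  3100–3600 m, environment, upper layer: Δz = 0.5 km ⇒ ΔT = -4.7°C; T = -10.35°C
T_parcel − T_env = -1.68 − (-10.35) = +8.67°C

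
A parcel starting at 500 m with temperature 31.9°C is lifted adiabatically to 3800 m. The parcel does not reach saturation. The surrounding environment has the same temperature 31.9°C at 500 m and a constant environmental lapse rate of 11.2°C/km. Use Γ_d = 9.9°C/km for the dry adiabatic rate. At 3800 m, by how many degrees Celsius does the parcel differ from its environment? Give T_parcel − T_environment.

Parcel:
  500–3800 m, dry: Δz = 3.3 km ⇒ ΔT = -32.67°C; T = -0.77°C
Environment:
  500–3800 m, environment: Δz = 3.3 km ⇒ ΔT = -36.96°C; T = -5.06°C
T_parcel − T_env = -0.77 − (-5.06) = +4.29°C

+4.29°C (parcel warmer than environment)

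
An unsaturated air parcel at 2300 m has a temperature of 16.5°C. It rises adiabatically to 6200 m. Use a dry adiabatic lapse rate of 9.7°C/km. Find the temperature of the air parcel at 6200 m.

Dry adiabatic to 6200 m: -9.7 × 3.9 km = -37.83°C, so T = -21.33°C.

-21.33°C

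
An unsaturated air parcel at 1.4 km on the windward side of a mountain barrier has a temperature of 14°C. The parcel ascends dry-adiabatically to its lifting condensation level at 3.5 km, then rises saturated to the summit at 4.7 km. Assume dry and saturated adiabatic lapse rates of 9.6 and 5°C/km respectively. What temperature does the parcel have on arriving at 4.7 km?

-12.16°C

1400 → 3500 m (dry, 9.6°C/km): ΔT = -9.6 × 2.1 = -20.16°C → T = -6.16°C
3500 → 4700 m (saturated, 5°C/km): ΔT = -5 × 1.2 = -6°C → T = -12.16°C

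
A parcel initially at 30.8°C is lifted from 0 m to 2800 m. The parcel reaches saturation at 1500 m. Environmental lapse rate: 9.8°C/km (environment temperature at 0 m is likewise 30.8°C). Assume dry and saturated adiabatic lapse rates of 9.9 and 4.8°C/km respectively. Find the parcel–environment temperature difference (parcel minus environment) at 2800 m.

Parcel:
  0 → 1500 m (dry, 9.9°C/km): ΔT = -9.9 × 1.5 = -14.85°C → T = 15.95°C
  1500 → 2800 m (saturated, 4.8°C/km): ΔT = -4.8 × 1.3 = -6.24°C → T = 9.71°C
Environment:
  0 → 2800 m (environment, 9.8°C/km): ΔT = -9.8 × 2.8 = -27.44°C → T = 3.36°C
T_parcel − T_env = 9.71 − 3.36 = +6.35°C

+6.35°C (parcel warmer than environment)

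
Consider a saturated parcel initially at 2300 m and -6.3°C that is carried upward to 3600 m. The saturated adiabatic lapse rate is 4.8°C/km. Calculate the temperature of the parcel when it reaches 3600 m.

2300–3600 m, saturated adiabatic: Δz = 1.3 km ⇒ ΔT = -6.24°C; T = -12.54°C

-12.54°C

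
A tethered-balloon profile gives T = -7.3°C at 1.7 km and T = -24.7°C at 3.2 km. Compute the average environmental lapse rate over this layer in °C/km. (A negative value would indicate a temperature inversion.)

11.6°C/km

Γ = −ΔT/Δz = (-7.3 − (-24.7)) / (3200 − 1700) m
  = 17.4°C / 1.5 km = 11.6°C/km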